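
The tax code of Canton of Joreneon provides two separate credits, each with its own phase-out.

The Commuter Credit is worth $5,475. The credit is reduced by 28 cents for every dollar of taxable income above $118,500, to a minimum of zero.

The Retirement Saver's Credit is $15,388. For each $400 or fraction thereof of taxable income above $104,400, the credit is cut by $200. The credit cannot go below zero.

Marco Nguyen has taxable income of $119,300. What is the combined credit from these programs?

Commuter Credit: 28% of the $800 excess over $118,500 is $224; credit = $5,475 − $224 = $5,251.
Retirement Saver's Credit: income exceeds $104,400 by $14,900, which is 38 full-or-partial $400 increments; reduction = 38 × $200 = $7,600, leaving $7,788.
Total: $5,251 + $7,788 = $13,039.

$13,039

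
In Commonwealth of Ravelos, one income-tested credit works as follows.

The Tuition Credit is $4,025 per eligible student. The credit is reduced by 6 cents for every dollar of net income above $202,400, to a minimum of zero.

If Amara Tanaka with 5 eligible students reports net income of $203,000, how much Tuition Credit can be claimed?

$20,089

Tuition Credit: base = 5 × $4,025 = $20,125. 6% of the $600 excess over $202,400 is $36; credit = $20,125 − $36 = $20,089.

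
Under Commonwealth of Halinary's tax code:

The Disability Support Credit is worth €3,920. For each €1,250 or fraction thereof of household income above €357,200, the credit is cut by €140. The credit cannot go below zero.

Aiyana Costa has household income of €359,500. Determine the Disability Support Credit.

Disability Support Credit: income exceeds €357,200 by €2,300, which is 2 full-or-partial €1,250 increments; reduction = 2 × €140 = €280, leaving €3,640.

€3,640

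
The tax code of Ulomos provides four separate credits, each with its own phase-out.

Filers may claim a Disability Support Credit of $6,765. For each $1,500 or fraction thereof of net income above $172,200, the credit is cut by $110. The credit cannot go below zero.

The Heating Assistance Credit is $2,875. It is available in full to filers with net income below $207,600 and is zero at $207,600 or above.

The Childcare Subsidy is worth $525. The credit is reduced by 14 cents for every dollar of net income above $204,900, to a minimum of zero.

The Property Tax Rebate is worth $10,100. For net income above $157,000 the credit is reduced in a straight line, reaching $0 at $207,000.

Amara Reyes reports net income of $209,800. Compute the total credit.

Disability Support Credit: income exceeds $172,200 by $37,600, which is 26 full-or-partial $1,500 increments; reduction = 26 × $110 = $2,860, leaving $3,905.
Heating Assistance Credit: $209,800 meets or exceeds the $207,600 cutoff, so the credit is $0.
Childcare Subsidy: 14% of the $4,900 excess over $204,900 is $686 ≥ base, so the credit is $0.
Property Tax Rebate: $209,800 is at or above $207,000, so the credit is $0.
Total: $3,905 + $0 + $0 + $0 = $3,905.

$3,905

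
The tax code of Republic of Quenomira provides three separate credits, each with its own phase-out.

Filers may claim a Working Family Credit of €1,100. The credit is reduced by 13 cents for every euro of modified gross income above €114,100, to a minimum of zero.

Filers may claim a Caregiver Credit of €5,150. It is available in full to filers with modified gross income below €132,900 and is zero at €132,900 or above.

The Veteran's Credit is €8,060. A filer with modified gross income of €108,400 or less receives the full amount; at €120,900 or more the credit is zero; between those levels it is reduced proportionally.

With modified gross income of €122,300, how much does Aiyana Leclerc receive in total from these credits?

Working Family Credit: 13% of the €8,200 excess over €114,100 is €1,066; credit = €1,100 − €1,066 = €34.
Caregiver Credit: €122,300 is below the €132,900 cutoff, so the full €5,150 applies.
Veteran's Credit: €122,300 is at or above €120,900, so the credit is €0.
Total: €34 + €5,150 + €0 = €5,184.

€5,184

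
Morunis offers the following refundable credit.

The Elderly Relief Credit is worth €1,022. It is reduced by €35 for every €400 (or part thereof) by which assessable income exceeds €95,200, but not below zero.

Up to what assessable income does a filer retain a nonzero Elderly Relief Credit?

€106,800

After 29 increments the reduction is 29 × €35 = €1,015, leaving €7; one more increment wipes it out. Increment 29 ends at excess 29 × €400 = €11,600, so the highest qualifying income is €95,200 + €11,600 = €106,800.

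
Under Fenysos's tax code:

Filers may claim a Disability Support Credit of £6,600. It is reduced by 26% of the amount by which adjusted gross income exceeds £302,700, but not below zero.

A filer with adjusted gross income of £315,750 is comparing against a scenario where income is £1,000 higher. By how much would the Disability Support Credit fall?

At £315,750 — 26% of the £13,050 excess over £302,700 is £3,393; credit = £6,600 − £3,393 = £3,207.
At £316,750 — 26% of the £14,050 excess over £302,700 is £3,653; credit = £6,600 − £3,653 = £2,947.
Lost: £3,207 − £2,947 = £260.

£260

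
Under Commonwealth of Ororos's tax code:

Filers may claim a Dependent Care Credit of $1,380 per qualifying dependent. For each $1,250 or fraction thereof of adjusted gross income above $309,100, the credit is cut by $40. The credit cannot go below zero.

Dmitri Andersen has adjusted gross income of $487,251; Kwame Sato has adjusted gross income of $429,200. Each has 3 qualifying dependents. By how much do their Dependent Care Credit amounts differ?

Dmitri ($487,251): Dependent Care Credit: base = 3 × $1,380 = $4,140. income exceeds $309,100 by $178,151 → 143 increments × $40 = $5,720 ≥ base, so the credit is $0.
Kwame ($429,200): Dependent Care Credit: base = 3 × $1,380 = $4,140. income exceeds $309,100 by $120,100, which is 97 full-or-partial $1,250 increments; reduction = 97 × $40 = $3,880, leaving $260.
Difference: |$0 − $260| = $260.

$260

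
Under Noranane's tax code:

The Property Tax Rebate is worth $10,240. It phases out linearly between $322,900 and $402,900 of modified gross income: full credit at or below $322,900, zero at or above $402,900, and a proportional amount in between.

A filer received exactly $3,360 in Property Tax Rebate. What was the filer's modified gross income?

$376,650

$3,360 is 3,360/10,240 of the full $10,240, so 6,880/10,240 of the $80,000 range has been used: income = $322,900 + $80,000 × 6,880/10,240 = $376,650.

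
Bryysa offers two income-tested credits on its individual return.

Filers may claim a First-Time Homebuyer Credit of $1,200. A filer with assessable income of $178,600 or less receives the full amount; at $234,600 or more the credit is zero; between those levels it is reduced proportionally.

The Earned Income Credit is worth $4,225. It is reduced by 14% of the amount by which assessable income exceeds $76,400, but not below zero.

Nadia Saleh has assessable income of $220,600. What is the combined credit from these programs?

$300

First-Time Homebuyer Credit: $220,600 is $42,000 into a $56,000 phase-out range, leaving 14,000/56,000 of the credit: $1,200 × 14,000/56,000 = $300.
Earned Income Credit: 14% of the $144,200 excess over $76,400 is $20,188 ≥ base, so the credit is $0.
Total: $300 + $0 = $300.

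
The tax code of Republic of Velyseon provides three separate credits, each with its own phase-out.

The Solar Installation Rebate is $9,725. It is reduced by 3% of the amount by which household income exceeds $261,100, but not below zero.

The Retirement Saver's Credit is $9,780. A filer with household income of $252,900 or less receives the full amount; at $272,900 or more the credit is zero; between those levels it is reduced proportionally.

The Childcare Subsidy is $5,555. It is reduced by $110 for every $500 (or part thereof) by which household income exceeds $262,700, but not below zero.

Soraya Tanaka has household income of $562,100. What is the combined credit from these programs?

Solar Installation Rebate: 3% of the $301,000 excess over $261,100 is $9,030; credit = $9,725 − $9,030 = $695.
Retirement Saver's Credit: $562,100 is at or above $272,900, so the credit is $0.
Childcare Subsidy: income exceeds $262,700 by $299,400 → 599 increments × $110 = $65,890 ≥ base, so the credit is $0.
Total: $695 + $0 + $0 = $695.

$695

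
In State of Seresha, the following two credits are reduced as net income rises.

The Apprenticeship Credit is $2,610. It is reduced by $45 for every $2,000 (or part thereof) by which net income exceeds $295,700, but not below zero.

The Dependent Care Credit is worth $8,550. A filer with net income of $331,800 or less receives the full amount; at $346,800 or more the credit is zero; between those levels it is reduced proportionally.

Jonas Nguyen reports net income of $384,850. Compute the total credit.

$585

Apprenticeship Credit: income exceeds $295,700 by $89,150, which is 45 full-or-partial $2,000 increments; reduction = 45 × $45 = $2,025, leaving $585.
Dependent Care Credit: $384,850 is at or above $346,800, so the credit is $0.
Total: $585 + $0 = $585.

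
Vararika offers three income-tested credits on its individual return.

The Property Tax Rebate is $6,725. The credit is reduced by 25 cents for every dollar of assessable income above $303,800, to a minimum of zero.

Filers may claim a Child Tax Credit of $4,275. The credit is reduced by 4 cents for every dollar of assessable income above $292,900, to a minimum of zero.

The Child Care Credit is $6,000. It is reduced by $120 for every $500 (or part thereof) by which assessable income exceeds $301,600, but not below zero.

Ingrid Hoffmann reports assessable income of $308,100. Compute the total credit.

$13,757

Property Tax Rebate: 25% of the $4,300 excess over $303,800 is $1,075; credit = $6,725 − $1,075 = $5,650.
Child Tax Credit: 4% of the $15,200 excess over $292,900 is $608; credit = $4,275 − $608 = $3,667.
Child Care Credit: income exceeds $301,600 by $6,500, which is 13 full-or-partial $500 increments; reduction = 13 × $120 = $1,560, leaving $4,440.
Total: $5,650 + $3,667 + $4,440 = $13,757.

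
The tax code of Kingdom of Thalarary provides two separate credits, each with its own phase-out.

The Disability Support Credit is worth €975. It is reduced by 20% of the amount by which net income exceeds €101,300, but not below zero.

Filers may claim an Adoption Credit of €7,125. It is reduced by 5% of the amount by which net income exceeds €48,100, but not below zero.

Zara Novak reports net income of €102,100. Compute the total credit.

€5,240

Disability Support Credit: 20% of the €800 excess over €101,300 is €160; credit = €975 − €160 = €815.
Adoption Credit: 5% of the €54,000 excess over €48,100 is €2,700; credit = €7,125 − €2,700 = €4,425.
Total: €815 + €4,425 = €5,240.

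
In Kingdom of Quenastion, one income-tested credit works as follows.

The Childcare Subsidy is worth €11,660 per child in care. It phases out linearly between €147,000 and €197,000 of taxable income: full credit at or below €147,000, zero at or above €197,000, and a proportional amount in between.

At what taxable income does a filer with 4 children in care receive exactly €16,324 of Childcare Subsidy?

Full credit = 4 × €11,660 = €46,640.
€16,324 is 16,324/46,640 of the full €46,640, so 30,316/46,640 of the €50,000 range has been used: income = €147,000 + €50,000 × 30,316/46,640 = €179,500.

€179,500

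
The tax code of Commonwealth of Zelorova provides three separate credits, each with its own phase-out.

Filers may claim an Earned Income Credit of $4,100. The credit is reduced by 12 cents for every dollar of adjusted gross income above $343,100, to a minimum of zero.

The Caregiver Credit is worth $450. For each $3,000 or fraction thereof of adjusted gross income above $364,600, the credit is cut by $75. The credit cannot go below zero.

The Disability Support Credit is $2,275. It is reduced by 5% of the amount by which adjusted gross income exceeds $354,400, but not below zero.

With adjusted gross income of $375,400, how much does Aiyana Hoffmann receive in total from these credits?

$1,599

Earned Income Credit: 12% of the $32,300 excess over $343,100 is $3,876; credit = $4,100 − $3,876 = $224.
Caregiver Credit: income exceeds $364,600 by $10,800, which is 4 full-or-partial $3,000 increments; reduction = 4 × $75 = $300, leaving $150.
Disability Support Credit: 5% of the $21,000 excess over $354,400 is $1,050; credit = $2,275 − $1,050 = $1,225.
Total: $224 + $150 + $1,225 = $1,599.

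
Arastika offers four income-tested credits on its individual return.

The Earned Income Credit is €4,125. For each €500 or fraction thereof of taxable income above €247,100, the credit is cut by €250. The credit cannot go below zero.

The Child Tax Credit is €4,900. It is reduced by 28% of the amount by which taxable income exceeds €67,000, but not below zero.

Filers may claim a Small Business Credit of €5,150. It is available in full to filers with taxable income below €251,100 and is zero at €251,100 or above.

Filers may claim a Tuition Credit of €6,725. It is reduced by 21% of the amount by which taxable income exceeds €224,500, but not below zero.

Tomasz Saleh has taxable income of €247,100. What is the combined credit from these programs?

Earned Income Credit: €247,100 is at or below the €247,100 threshold, so the full €4,125 applies.
Child Tax Credit: 28% of the €180,100 excess over €67,000 is €50,428 ≥ base, so the credit is €0.
Small Business Credit: €247,100 is below the €251,100 cutoff, so the full €5,150 applies.
Tuition Credit: 21% of the €22,600 excess over €224,500 is €4,746; credit = €6,725 − €4,746 = €1,979.
Total: €4,125 + €0 + €5,150 + €1,979 = €11,254.

€11,254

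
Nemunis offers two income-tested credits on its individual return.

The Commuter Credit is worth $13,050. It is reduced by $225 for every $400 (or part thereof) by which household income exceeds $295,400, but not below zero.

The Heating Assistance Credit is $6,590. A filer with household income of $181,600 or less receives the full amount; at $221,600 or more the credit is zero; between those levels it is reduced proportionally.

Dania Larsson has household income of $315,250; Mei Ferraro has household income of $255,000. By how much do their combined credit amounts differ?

$11,250

Dania ($315,250): Commuter Credit: income exceeds $295,400 by $19,850, which is 50 full-or-partial $400 increments; reduction = 50 × $225 = $11,250, leaving $1,800. Heating Assistance Credit: $315,250 is at or above $221,600, so the credit is $0. total $1,800 + $0 = $1,800
Mei ($255,000): Commuter Credit: $255,000 is at or below the $295,400 threshold, so the full $13,050 applies. Heating Assistance Credit: $255,000 is at or above $221,600, so the credit is $0. total $13,050 + $0 = $13,050
Difference: |$1,800 − $13,050| = $11,250.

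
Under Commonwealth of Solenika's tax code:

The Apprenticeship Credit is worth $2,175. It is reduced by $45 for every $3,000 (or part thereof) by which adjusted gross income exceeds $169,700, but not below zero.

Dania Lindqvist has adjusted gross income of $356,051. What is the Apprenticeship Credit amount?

$0

Apprenticeship Credit: income exceeds $169,700 by $186,351 → 63 increments × $45 = $2,835 ≥ base, so the credit is $0.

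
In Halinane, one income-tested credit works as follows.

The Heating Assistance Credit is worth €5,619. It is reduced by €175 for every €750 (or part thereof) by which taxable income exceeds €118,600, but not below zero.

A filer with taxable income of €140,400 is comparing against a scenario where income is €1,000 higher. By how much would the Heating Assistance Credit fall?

€175

At €140,400 — income exceeds €118,600 by €21,800, which is 30 full-or-partial €750 increments; reduction = 30 × €175 = €5,250, leaving €369.
At €141,400 — income exceeds €118,600 by €22,800, which is 31 full-or-partial €750 increments; reduction = 31 × €175 = €5,425, leaving €194.
Lost: €369 − €194 = €175.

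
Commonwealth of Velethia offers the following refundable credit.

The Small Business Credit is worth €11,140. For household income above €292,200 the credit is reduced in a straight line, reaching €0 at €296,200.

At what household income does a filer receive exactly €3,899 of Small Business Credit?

€294,800

€3,899 is 3,899/11,140 of the full €11,140, so 7,241/11,140 of the €4,000 range has been used: income = €292,200 + €4,000 × 7,241/11,140 = €294,800.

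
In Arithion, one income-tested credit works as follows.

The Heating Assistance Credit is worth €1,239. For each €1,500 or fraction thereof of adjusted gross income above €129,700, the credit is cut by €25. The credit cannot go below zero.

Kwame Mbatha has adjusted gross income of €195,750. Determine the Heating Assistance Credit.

€114

Heating Assistance Credit: income exceeds €129,700 by €66,050, which is 45 full-or-partial €1,500 increments; reduction = 45 × €25 = €1,125, leaving €114.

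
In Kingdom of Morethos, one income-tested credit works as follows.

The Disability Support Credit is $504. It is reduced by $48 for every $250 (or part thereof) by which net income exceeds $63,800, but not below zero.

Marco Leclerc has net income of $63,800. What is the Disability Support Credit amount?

$504

Disability Support Credit: $63,800 is at or below the $63,800 threshold, so the full $504 applies.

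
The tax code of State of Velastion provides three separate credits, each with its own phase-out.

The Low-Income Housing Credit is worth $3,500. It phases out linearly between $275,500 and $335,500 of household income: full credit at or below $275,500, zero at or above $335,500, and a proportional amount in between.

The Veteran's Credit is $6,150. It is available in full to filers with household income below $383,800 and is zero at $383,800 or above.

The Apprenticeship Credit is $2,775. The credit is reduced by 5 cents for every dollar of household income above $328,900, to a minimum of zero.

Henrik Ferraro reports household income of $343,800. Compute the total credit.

Low-Income Housing Credit: $343,800 is at or above $335,500, so the credit is $0.
Veteran's Credit: $343,800 is below the $383,800 cutoff, so the full $6,150 applies.
Apprenticeship Credit: 5% of the $14,900 excess over $328,900 is $745; credit = $2,775 − $745 = $2,030.
Total: $0 + $6,150 + $2,030 = $8,180.

$8,180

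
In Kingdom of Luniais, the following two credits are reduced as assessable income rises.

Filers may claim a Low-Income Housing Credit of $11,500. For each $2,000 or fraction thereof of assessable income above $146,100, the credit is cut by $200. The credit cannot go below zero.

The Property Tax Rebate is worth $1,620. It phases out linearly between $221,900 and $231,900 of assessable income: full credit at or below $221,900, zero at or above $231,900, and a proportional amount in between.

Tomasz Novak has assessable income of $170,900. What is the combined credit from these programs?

Low-Income Housing Credit: income exceeds $146,100 by $24,800, which is 13 full-or-partial $2,000 increments; reduction = 13 × $200 = $2,600, leaving $8,900.
Property Tax Rebate: $170,900 is at or below the $221,900 threshold, so the full $1,620 applies.
Total: $8,900 + $1,620 = $10,520.

$10,520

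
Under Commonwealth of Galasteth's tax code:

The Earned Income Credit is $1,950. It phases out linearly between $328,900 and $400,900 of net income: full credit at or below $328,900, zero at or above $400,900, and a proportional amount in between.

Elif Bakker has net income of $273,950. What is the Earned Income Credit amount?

$1,950

Earned Income Credit: $273,950 is at or below the $328,900 threshold, so the full $1,950 applies.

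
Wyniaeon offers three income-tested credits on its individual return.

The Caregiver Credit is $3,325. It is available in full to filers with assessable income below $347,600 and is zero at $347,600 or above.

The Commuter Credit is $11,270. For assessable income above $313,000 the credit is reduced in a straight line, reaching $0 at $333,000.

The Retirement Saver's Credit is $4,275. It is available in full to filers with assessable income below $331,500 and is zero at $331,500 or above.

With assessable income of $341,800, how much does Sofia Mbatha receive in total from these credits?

Caregiver Credit: $341,800 is below the $347,600 cutoff, so the full $3,325 applies.
Commuter Credit: $341,800 is at or above $333,000, so the credit is $0.
Retirement Saver's Credit: $341,800 meets or exceeds the $331,500 cutoff, so the credit is $0.
Total: $3,325 + $0 + $0 = $3,325.

$3,325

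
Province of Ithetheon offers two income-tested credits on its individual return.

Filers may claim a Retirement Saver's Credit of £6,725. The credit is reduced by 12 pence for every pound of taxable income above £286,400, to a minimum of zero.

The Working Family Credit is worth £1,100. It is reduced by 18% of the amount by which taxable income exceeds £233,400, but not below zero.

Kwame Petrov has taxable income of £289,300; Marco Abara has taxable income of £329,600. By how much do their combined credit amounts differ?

Kwame (£289,300): Retirement Saver's Credit: 12% of the £2,900 excess over £286,400 is £348; credit = £6,725 − £348 = £6,377. Working Family Credit: 18% of the £55,900 excess over £233,400 is £10,062 ≥ base, so the credit is £0. total £6,377 + £0 = £6,377
Marco (£329,600): Retirement Saver's Credit: 12% of the £43,200 excess over £286,400 is £5,184; credit = £6,725 − £5,184 = £1,541. Working Family Credit: 18% of the £96,200 excess over £233,400 is £17,316 ≥ base, so the credit is £0. total £1,541 + £0 = £1,541
Difference: |£6,377 − £1,541| = £4,836.

£4,836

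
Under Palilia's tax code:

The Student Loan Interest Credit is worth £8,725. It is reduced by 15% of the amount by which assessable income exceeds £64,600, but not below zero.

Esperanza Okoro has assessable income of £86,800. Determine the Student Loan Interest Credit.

£5,395

Student Loan Interest Credit: 15% of the £22,200 excess over £64,600 is £3,330; credit = £8,725 − £3,330 = £5,395.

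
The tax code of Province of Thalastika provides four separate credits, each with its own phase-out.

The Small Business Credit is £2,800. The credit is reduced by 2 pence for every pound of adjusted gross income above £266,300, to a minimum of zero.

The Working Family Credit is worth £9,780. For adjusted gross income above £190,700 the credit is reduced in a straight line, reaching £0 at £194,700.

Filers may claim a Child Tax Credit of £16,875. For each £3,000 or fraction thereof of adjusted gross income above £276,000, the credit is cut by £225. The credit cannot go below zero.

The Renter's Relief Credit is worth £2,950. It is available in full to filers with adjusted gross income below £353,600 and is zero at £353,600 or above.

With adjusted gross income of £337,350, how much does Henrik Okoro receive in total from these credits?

£16,479

Small Business Credit: 2% of the £71,050 excess over £266,300 is £1,421; credit = £2,800 − £1,421 = £1,379.
Working Family Credit: £337,350 is at or above £194,700, so the credit is £0.
Child Tax Credit: income exceeds £276,000 by £61,350, which is 21 full-or-partial £3,000 increments; reduction = 21 × £225 = £4,725, leaving £12,150.
Renter's Relief Credit: £337,350 is below the £353,600 cutoff, so the full £2,950 applies.
Total: £1,379 + £0 + £12,150 + £2,950 = £16,479.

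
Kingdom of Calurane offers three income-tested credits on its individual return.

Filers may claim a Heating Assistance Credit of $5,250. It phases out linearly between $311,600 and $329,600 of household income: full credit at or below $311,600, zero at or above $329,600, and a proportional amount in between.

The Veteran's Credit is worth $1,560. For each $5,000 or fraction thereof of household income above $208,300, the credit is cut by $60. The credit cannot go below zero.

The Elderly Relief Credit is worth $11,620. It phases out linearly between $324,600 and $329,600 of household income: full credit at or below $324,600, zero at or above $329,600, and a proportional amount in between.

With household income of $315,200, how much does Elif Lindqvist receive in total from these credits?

Heating Assistance Credit: $315,200 is $3,600 into a $18,000 phase-out range, leaving 14,400/18,000 of the credit: $5,250 × 14,400/18,000 = $4,200.
Veteran's Credit: income exceeds $208,300 by $106,900, which is 22 full-or-partial $5,000 increments; reduction = 22 × $60 = $1,320, leaving $240.
Elderly Relief Credit: $315,200 is at or below the $324,600 threshold, so the full $11,620 applies.
Total: $4,200 + $240 + $11,620 = $16,060.

$16,060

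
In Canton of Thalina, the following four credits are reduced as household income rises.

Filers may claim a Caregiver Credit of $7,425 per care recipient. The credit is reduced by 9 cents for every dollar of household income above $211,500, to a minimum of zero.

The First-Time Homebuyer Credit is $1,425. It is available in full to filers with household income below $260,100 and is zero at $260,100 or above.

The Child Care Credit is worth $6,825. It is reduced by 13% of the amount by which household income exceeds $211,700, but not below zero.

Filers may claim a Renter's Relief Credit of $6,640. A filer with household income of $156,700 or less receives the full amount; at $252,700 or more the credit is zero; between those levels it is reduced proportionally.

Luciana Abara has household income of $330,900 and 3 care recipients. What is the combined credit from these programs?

Caregiver Credit: base = 3 × $7,425 = $22,275. 9% of the $119,400 excess over $211,500 is $10,746; credit = $22,275 − $10,746 = $11,529.
First-Time Homebuyer Credit: $330,900 meets or exceeds the $260,100 cutoff, so the credit is $0.
Child Care Credit: 13% of the $119,200 excess over $211,700 is $15,496 ≥ base, so the credit is $0.
Renter's Relief Credit: $330,900 is at or above $252,700, so the credit is $0.
Total: $11,529 + $0 + $0 + $0 = $11,529.

$11,529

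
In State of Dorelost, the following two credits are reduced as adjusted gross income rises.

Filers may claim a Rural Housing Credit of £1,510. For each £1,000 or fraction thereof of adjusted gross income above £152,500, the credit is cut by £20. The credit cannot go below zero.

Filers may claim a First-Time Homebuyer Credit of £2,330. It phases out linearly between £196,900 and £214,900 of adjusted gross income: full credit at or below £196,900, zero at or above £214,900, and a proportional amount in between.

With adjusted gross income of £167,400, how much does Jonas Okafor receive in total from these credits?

Rural Housing Credit: income exceeds £152,500 by £14,900, which is 15 full-or-partial £1,000 increments; reduction = 15 × £20 = £300, leaving £1,210.
First-Time Homebuyer Credit: £167,400 is at or below the £196,900 threshold, so the full £2,330 applies.
Total: £1,210 + £2,330 = £3,540.

£3,540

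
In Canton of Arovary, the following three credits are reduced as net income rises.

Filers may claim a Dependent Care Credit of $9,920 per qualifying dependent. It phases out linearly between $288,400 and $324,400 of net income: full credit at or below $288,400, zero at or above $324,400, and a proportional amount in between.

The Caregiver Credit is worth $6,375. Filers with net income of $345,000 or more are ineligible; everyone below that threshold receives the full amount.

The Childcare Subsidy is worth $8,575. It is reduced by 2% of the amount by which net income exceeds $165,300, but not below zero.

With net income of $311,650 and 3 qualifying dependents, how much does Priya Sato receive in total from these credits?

Dependent Care Credit: base = 3 × $9,920 = $29,760. $311,650 is $23,250 into a $36,000 phase-out range, leaving 12,750/36,000 of the credit: $29,760 × 12,750/36,000 = $10,540.
Caregiver Credit: $311,650 is below the $345,000 cutoff, so the full $6,375 applies.
Childcare Subsidy: 2% of the $146,350 excess over $165,300 is $2,927; credit = $8,575 − $2,927 = $5,648.
Total: $10,540 + $6,375 + $5,648 = $22,563.

$22,563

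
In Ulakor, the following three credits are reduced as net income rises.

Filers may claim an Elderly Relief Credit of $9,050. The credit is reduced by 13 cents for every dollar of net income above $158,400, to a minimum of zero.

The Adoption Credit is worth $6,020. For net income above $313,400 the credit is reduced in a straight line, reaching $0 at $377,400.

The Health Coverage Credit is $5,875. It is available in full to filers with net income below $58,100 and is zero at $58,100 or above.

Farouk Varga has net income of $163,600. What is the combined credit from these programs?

$14,394

Elderly Relief Credit: 13% of the $5,200 excess over $158,400 is $676; credit = $9,050 − $676 = $8,374.
Adoption Credit: $163,600 is at or below the $313,400 threshold, so the full $6,020 applies.
Health Coverage Credit: $163,600 meets or exceeds the $58,100 cutoff, so the credit is $0.
Total: $8,374 + $6,020 + $0 = $14,394.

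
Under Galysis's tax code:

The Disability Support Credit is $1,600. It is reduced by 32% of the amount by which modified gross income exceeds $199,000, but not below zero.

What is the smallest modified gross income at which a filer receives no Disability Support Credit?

The credit falls by 32% of each dollar above $199,000, so it reaches zero when the excess is $1,600 / 32% = $5,000: income = $199,000 + $5,000 = $204,000.

$204,000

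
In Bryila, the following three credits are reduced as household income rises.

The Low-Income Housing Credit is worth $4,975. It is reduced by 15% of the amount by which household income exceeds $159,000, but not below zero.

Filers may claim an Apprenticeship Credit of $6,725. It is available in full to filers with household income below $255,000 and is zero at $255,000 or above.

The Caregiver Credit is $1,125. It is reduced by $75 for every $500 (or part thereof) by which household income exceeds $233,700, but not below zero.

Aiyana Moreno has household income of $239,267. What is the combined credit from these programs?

Low-Income Housing Credit: 15% of the $80,267 excess over $159,000 is $12,040.05 ≥ base, so the credit is $0.
Apprenticeship Credit: $239,267 is below the $255,000 cutoff, so the full $6,725 applies.
Caregiver Credit: income exceeds $233,700 by $5,567, which is 12 full-or-partial $500 increments; reduction = 12 × $75 = $900, leaving $225.
Total: $0 + $6,725 + $225 = $6,950.

$6,950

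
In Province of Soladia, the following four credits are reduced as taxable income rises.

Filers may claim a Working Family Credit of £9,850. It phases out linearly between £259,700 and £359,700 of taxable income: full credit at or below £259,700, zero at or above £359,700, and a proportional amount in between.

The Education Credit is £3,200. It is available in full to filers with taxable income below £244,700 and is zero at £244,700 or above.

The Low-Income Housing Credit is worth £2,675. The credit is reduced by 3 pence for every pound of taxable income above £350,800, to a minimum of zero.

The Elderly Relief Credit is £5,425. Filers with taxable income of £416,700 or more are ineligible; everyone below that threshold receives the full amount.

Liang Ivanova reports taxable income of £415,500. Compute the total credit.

Working Family Credit: £415,500 is at or above £359,700, so the credit is £0.
Education Credit: £415,500 meets or exceeds the £244,700 cutoff, so the credit is £0.
Low-Income Housing Credit: 3% of the £64,700 excess over £350,800 is £1,941; credit = £2,675 − £1,941 = £734.
Elderly Relief Credit: £415,500 is below the £416,700 cutoff, so the full £5,425 applies.
Total: £0 + £0 + £734 + £5,425 = £6,159.

£6,159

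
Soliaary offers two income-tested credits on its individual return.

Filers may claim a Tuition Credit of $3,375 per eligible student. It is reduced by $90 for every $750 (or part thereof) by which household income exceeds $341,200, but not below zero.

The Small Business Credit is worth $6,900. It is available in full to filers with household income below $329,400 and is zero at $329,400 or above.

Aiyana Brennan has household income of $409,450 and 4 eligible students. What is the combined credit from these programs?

$5,310

Tuition Credit: base = 4 × $3,375 = $13,500. income exceeds $341,200 by $68,250, which is 91 full-or-partial $750 increments; reduction = 91 × $90 = $8,190, leaving $5,310.
Small Business Credit: $409,450 meets or exceeds the $329,400 cutoff, so the credit is $0.
Total: $5,310 + $0 = $5,310.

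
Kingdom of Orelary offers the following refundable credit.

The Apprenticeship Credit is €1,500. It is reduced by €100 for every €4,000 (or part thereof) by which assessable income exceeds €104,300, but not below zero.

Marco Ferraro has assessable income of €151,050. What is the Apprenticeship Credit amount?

Apprenticeship Credit: income exceeds €104,300 by €46,750, which is 12 full-or-partial €4,000 increments; reduction = 12 × €100 = €1,200, leaving €300.

€300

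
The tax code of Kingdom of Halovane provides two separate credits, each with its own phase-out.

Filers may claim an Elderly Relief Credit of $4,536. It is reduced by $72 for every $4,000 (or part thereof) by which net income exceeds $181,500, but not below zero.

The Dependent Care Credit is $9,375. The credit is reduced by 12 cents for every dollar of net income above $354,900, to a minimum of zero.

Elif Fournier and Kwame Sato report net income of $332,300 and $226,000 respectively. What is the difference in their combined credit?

$1,872

Elif ($332,300): Elderly Relief Credit: income exceeds $181,500 by $150,800, which is 38 full-or-partial $4,000 increments; reduction = 38 × $72 = $2,736, leaving $1,800. Dependent Care Credit: $332,300 is at or below the $354,900 threshold, so the full $9,375 applies. total $1,800 + $9,375 = $11,175
Kwame ($226,000): Elderly Relief Credit: income exceeds $181,500 by $44,500, which is 12 full-or-partial $4,000 increments; reduction = 12 × $72 = $864, leaving $3,672. Dependent Care Credit: $226,000 is at or below the $354,900 threshold, so the full $9,375 applies. total $3,672 + $9,375 = $13,047
Difference: |$11,175 − $13,047| = $1,872.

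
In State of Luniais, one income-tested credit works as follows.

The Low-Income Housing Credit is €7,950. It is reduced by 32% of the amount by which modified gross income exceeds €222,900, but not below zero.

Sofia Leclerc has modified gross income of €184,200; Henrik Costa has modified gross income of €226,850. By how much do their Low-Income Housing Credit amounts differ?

Sofia (€184,200): Low-Income Housing Credit: €184,200 is at or below the €222,900 threshold, so the full €7,950 applies.
Henrik (€226,850): Low-Income Housing Credit: 32% of the €3,950 excess over €222,900 is €1,264; credit = €7,950 − €1,264 = €6,686.
Difference: |€7,950 − €6,686| = €1,264.

€1,264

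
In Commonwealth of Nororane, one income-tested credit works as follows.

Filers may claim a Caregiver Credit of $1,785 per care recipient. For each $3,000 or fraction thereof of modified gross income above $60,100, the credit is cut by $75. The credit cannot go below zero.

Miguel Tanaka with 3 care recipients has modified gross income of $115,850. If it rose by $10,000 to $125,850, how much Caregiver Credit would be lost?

At $115,850 — base = 3 × $1,785 = $5,355. income exceeds $60,100 by $55,750, which is 19 full-or-partial $3,000 increments; reduction = 19 × $75 = $1,425, leaving $3,930.
At $125,850 — base = 3 × $1,785 = $5,355. income exceeds $60,100 by $65,750, which is 22 full-or-partial $3,000 increments; reduction = 22 × $75 = $1,650, leaving $3,705.
Lost: $3,930 − $3,705 = $225.

$225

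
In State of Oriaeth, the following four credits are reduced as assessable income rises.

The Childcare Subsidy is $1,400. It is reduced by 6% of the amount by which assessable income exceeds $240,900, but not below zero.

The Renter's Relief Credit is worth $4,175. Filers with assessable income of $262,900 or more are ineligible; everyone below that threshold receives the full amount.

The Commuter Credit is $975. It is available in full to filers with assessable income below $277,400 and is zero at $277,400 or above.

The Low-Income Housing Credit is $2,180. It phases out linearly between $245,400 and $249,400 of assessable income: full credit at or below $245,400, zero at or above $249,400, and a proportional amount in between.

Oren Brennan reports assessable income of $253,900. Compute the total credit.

Childcare Subsidy: 6% of the $13,000 excess over $240,900 is $780; credit = $1,400 − $780 = $620.
Renter's Relief Credit: $253,900 is below the $262,900 cutoff, so the full $4,175 applies.
Commuter Credit: $253,900 is below the $277,400 cutoff, so the full $975 applies.
Low-Income Housing Credit: $253,900 is at or above $249,400, so the credit is $0.
Total: $620 + $4,175 + $975 + $0 = $5,770.

$5,770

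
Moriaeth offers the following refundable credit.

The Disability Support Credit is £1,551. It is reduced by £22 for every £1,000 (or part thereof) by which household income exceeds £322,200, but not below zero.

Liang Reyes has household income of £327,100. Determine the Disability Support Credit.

£1,441

Disability Support Credit: income exceeds £322,200 by £4,900, which is 5 full-or-partial £1,000 increments; reduction = 5 × £22 = £110, leaving £1,441.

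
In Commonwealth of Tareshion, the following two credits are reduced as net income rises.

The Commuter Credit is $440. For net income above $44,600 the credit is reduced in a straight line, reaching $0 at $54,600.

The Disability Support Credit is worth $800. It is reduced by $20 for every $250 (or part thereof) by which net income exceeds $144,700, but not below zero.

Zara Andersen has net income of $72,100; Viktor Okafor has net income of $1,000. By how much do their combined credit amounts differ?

Zara ($72,100): Commuter Credit: $72,100 is at or above $54,600, so the credit is $0. Disability Support Credit: $72,100 is at or below the $144,700 threshold, so the full $800 applies. total $0 + $800 = $800
Viktor ($1,000): Commuter Credit: $1,000 is at or below the $44,600 threshold, so the full $440 applies. Disability Support Credit: $1,000 is at or below the $144,700 threshold, so the full $800 applies. total $440 + $800 = $1,240
Difference: |$800 − $1,240| = $440.

$440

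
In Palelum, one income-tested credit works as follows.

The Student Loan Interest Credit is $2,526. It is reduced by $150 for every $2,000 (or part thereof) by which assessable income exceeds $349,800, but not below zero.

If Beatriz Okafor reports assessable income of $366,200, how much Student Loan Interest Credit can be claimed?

$1,176

Student Loan Interest Credit: income exceeds $349,800 by $16,400, which is 9 full-or-partial $2,000 increments; reduction = 9 × $150 = $1,350, leaving $1,176.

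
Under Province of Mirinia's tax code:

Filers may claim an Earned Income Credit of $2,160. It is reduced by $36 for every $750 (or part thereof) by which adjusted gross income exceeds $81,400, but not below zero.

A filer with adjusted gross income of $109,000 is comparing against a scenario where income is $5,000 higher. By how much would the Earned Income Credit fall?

At $109,000 — income exceeds $81,400 by $27,600, which is 37 full-or-partial $750 increments; reduction = 37 × $36 = $1,332, leaving $828.
At $114,000 — income exceeds $81,400 by $32,600, which is 44 full-or-partial $750 increments; reduction = 44 × $36 = $1,584, leaving $576.
Lost: $828 − $576 = $252.

$252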